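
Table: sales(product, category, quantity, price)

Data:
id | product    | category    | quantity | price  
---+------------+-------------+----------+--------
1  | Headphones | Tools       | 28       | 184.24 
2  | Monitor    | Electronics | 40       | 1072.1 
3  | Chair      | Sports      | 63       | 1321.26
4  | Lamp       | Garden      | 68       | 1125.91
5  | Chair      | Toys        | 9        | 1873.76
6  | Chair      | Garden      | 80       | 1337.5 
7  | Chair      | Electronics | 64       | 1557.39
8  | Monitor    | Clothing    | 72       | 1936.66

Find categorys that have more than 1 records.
SELECT category, COUNT(*) as cnt
FROM sales
GROUP BY category
HAVING COUNT(*) > 1

Result:
  Electronics: 2
  Garden: 2

Note: HAVING filters groups after aggregation, WHERE filters rows before.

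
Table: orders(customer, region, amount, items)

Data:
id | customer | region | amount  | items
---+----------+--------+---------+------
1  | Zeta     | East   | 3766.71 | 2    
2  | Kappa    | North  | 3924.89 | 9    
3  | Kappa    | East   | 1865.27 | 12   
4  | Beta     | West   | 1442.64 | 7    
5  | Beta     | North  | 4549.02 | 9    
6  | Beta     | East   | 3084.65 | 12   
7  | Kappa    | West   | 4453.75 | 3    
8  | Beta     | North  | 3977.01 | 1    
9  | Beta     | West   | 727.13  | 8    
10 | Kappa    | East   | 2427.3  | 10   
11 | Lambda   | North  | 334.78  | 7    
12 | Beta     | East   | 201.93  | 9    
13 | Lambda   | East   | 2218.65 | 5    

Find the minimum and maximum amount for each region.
SELECT region, MIN(amount), MAX(amount)
FROM orders
GROUP BY region

Result:
  East: min=201.93, max=3766.71
  North: min=334.78, max=4549.02
  West: min=727.13, max=4453.75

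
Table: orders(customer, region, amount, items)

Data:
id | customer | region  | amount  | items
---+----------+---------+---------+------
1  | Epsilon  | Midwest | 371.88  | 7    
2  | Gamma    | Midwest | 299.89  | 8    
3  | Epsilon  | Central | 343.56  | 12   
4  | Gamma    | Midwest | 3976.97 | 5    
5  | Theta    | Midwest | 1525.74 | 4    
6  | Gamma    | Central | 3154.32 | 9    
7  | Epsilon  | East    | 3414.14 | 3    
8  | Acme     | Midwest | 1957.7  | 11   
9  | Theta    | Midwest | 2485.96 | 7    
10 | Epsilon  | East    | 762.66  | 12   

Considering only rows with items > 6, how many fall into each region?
SELECT region, COUNT(*)
FROM orders
WHERE items > 6
GROUP BY region

Note: WHERE filters rows before grouping.

Result:
  Central: 2
  East: 1
  Midwest: 4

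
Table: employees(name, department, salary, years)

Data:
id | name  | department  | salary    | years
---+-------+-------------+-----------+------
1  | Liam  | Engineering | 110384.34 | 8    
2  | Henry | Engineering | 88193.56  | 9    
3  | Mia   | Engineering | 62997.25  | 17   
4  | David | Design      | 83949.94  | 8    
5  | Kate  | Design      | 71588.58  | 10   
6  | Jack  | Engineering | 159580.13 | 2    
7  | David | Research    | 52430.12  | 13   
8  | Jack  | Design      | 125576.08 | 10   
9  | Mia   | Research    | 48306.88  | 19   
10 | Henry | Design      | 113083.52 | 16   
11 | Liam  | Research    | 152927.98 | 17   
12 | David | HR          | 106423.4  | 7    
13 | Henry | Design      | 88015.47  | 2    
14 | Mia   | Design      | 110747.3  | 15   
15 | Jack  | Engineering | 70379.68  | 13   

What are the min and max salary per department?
SELECT department, MIN(salary), MAX(salary)
FROM employees
GROUP BY department

Result:
  Design: min=71588.58, max=125576.08
  Engineering: min=62997.25, max=159580.13
  HR: min=106423.40, max=106423.40
  Research: min=48306.88, max=152927.98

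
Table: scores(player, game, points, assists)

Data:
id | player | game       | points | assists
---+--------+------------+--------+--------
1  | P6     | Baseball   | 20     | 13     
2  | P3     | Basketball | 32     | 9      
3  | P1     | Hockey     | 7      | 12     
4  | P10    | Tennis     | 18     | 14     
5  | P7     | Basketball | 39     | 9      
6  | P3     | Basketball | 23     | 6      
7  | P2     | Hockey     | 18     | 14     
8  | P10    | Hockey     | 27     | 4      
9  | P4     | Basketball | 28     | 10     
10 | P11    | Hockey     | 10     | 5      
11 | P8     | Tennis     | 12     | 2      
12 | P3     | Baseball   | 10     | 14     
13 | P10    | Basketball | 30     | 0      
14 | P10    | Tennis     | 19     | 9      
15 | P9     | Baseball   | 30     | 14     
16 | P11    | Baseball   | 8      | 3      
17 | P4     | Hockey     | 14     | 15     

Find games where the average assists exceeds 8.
SELECT game, AVG(assists)
FROM scores
GROUP BY game
HAVING AVG(assists) > 8

Result:
  Baseball: avg=11.00
  Hockey: avg=10.00
  Tennis: avg=8.33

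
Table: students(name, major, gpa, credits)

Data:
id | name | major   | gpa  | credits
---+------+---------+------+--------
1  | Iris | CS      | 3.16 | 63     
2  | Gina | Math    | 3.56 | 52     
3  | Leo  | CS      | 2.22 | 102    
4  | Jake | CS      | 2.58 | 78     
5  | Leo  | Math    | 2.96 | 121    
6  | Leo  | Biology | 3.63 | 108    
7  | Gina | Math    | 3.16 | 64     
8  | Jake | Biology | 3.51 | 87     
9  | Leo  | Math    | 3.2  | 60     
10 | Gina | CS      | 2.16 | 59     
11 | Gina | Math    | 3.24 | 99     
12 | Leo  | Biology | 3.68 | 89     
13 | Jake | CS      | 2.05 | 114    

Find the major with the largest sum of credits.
SELECT major, SUM(credits) as val
FROM students
GROUP BY major
ORDER BY val DESC
LIMIT 1

Result: CS with sum(credits) = 416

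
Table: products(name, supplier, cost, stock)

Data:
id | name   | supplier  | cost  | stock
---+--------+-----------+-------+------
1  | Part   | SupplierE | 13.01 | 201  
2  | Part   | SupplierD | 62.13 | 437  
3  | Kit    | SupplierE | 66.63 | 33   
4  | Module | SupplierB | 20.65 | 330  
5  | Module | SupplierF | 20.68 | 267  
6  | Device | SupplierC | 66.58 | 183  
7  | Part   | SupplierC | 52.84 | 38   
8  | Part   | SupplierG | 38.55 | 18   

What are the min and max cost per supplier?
SELECT supplier, MIN(cost), MAX(cost)
FROM products
GROUP BY supplier

Result:
  SupplierB: min=20.65, max=20.65
  SupplierC: min=52.84, max=66.58
  SupplierD: min=62.13, max=62.13
  SupplierE: min=13.01, max=66.63
  SupplierF: min=20.68, max=20.68
  SupplierG: min=38.55, max=38.55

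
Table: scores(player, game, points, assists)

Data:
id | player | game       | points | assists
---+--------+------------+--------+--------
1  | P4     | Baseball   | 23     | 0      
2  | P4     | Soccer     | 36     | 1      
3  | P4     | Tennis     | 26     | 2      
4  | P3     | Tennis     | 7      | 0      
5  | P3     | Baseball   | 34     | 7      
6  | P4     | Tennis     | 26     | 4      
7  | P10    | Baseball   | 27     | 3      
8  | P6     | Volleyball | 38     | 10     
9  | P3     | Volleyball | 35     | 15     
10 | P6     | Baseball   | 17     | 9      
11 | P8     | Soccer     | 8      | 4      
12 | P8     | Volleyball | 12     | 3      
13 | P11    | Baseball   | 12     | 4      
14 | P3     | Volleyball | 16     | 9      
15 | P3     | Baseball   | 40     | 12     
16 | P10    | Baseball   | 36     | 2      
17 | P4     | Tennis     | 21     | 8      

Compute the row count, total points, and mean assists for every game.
SELECT game,
       COUNT(*) as cnt,
       SUM(points) as total_points,
       AVG(assists) as avg_assists
FROM scores
GROUP BY game

Result:
  Baseball: 7 records, 189 total points, 5.29 avg assists
  Soccer: 2 records, 44 total points, 2.50 avg assists
  Tennis: 4 records, 80 total points, 3.50 avg assists
  Volleyball: 4 records, 101 total points, 9.25 avg assists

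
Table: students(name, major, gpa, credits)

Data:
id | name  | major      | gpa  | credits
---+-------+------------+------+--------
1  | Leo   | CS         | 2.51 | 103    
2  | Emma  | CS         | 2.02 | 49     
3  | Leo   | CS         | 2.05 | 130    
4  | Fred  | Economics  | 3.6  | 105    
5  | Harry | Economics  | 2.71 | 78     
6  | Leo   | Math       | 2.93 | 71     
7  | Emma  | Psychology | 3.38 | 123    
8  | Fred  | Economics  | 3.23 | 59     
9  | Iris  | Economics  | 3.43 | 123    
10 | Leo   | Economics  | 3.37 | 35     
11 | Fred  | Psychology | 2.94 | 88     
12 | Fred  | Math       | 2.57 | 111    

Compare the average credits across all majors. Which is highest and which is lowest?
SELECT major, AVG(credits)
FROM students
GROUP BY major
ORDER BY AVG(credits)

All groups:
  Economics: 80.00
  Math: 91.00
  CS: 94.00
  Psychology: 105.50

Highest: Psychology (105.50)
Lowest: Economics (80.00)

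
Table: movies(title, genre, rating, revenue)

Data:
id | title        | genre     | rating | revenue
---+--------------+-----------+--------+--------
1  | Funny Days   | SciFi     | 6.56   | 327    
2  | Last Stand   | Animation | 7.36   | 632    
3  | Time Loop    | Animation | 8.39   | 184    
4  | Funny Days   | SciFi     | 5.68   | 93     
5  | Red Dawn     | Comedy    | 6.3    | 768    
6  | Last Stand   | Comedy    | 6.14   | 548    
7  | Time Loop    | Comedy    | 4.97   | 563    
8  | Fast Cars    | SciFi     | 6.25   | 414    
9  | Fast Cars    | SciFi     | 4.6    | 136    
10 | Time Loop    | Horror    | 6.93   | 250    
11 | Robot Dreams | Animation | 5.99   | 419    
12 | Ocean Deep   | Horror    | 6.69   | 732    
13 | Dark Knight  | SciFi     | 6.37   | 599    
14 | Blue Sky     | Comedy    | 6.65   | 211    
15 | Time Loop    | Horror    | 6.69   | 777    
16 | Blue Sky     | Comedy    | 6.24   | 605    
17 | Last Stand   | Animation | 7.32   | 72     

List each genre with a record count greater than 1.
SELECT genre, COUNT(*) as cnt
FROM movies
GROUP BY genre
HAVING COUNT(*) > 1

Result:
  Animation: 4
  Comedy: 5
  Horror: 3
  SciFi: 5

Note: HAVING filters groups after aggregation, WHERE filters rows before.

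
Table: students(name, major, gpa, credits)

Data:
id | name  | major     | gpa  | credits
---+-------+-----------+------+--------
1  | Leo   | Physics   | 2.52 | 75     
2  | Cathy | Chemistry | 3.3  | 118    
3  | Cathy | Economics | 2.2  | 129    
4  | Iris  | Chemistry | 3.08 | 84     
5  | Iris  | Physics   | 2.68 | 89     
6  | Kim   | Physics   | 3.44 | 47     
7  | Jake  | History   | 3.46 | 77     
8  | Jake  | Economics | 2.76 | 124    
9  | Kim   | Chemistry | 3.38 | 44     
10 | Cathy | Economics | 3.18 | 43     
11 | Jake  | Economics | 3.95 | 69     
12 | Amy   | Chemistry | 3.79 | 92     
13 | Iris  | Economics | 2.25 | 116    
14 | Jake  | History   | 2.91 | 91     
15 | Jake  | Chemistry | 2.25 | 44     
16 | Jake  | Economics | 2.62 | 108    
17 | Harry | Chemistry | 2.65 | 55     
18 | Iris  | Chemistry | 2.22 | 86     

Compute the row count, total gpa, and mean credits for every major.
SELECT major,
       COUNT(*) as cnt,
       SUM(gpa) as total_gpa,
       AVG(credits) as avg_credits
FROM students
GROUP BY major

Result:
  Chemistry: 7 records, 20.67 total gpa, 74.71 avg credits
  Economics: 6 records, 16.96 total gpa, 98.17 avg credits
  History: 2 records, 6.37 total gpa, 84.00 avg credits
  Physics: 3 records, 8.64 total gpa, 70.33 avg credits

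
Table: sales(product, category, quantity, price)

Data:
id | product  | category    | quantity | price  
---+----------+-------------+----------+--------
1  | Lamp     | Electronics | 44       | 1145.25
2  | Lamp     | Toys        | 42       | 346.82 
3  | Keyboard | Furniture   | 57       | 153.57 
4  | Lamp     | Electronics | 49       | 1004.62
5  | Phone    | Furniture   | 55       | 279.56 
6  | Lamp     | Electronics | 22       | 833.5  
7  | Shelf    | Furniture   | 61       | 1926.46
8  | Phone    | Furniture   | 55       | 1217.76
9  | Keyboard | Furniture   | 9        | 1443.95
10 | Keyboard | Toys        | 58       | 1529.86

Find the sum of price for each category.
SELECT category, SUM(price) as result
FROM sales
GROUP BY category

Result:
  Electronics: 2983.37
  Furniture: 5021.30
  Toys: 1876.68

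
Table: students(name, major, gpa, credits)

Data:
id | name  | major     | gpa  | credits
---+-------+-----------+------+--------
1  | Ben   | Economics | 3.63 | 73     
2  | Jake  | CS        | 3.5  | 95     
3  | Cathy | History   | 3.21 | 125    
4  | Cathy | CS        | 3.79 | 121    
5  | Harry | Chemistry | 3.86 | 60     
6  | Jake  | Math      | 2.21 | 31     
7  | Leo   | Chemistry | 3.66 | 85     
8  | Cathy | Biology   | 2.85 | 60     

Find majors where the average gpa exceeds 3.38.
SELECT major, AVG(gpa)
FROM students
GROUP BY major
HAVING AVG(gpa) > 3.38

Result:
  CS: avg=3.65
  Chemistry: avg=3.76
  Economics: avg=3.63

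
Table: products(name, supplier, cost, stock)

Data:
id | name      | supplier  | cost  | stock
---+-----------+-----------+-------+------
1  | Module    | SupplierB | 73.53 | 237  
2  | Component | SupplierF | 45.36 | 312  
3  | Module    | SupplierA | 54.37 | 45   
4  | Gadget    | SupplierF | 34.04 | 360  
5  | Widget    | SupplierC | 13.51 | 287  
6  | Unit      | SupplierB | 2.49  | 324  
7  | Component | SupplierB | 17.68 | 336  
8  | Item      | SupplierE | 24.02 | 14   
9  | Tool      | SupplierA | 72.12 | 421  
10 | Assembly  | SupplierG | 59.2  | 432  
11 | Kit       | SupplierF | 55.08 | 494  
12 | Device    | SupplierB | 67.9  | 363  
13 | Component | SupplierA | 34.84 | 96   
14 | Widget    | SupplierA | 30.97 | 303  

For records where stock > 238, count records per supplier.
SELECT supplier, COUNT(*)
FROM products
WHERE stock > 238
GROUP BY supplier

Note: WHERE filters rows before grouping.

Result:
  SupplierA: 2
  SupplierB: 3
  SupplierC: 1
  SupplierF: 3
  SupplierG: 1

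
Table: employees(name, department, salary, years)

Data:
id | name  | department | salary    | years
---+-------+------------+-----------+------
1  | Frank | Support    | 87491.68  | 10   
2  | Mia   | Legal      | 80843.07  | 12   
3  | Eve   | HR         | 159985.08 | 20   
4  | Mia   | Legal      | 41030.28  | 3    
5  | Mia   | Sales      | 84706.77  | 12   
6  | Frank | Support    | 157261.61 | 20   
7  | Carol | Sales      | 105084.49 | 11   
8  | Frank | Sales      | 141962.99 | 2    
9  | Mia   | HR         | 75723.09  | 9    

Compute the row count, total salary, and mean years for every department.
SELECT department,
       COUNT(*) as cnt,
       SUM(salary) as total_salary,
       AVG(years) as avg_years
FROM employees
GROUP BY department

Result:
  HR: 2 records, 235708.17 total salary, 14.50 avg years
  Legal: 2 records, 121873.35 total salary, 7.50 avg years
  Sales: 3 records, 331754.25 total salary, 8.33 avg years
  Support: 2 records, 244753.29 total salary, 15.00 avg years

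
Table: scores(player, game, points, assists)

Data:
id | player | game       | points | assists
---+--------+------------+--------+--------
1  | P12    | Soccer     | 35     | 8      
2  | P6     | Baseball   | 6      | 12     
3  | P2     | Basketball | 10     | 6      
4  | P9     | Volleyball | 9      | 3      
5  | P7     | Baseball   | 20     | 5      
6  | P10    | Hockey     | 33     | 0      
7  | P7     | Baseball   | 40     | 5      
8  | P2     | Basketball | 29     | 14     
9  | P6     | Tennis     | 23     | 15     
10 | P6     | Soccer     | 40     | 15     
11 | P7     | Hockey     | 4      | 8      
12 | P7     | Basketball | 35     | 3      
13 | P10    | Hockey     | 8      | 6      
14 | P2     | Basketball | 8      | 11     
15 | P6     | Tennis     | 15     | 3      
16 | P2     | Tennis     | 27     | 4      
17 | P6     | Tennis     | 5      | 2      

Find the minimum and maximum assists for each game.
SELECT game, MIN(assists), MAX(assists)
FROM scores
GROUP BY game

Result:
  Baseball: min=5, max=12
  Basketball: min=3, max=14
  Hockey: min=0, max=8
  Soccer: min=8, max=15
  Tennis: min=2, max=15
  Volleyball: min=3, max=3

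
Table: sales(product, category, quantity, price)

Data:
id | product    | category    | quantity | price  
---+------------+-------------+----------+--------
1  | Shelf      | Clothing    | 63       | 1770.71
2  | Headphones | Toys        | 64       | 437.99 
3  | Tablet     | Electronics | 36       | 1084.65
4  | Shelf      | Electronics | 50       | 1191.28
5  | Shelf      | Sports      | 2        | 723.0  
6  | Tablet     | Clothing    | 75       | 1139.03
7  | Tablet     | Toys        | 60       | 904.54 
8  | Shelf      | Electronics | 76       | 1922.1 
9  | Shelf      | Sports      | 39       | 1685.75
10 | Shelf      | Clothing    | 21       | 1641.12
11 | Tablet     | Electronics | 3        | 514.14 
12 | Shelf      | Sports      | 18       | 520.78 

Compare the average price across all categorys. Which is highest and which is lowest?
SELECT category, AVG(price)
FROM sales
GROUP BY category
ORDER BY AVG(price)

All groups:
  Toys: 671.27
  Sports: 976.51
  Electronics: 1178.04
  Clothing: 1516.95

Highest: Clothing (1516.95)
Lowest: Toys (671.27)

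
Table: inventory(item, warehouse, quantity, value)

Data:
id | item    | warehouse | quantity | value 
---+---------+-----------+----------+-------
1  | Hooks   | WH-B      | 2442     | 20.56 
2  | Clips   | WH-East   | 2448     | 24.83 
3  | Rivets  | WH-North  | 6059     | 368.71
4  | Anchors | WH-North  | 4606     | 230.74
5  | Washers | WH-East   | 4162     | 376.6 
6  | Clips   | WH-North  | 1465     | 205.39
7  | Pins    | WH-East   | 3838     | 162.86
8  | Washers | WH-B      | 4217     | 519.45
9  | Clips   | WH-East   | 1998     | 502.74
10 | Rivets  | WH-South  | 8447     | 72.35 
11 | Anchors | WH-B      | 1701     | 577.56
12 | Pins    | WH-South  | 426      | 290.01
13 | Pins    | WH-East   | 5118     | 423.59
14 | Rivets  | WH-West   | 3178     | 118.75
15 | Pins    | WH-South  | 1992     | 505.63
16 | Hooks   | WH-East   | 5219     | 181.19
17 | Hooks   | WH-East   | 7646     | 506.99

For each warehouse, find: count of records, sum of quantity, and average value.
SELECT warehouse,
       COUNT(*) as cnt,
       SUM(quantity) as total_quantity,
       AVG(value) as avg_value
FROM inventory
GROUP BY warehouse

Result:
  WH-B: 3 records, 8360 total quantity, 372.52 avg value
  WH-East: 7 records, 30429 total quantity, 311.26 avg value
  WH-North: 3 records, 12130 total quantity, 268.28 avg value
  WH-South: 3 records, 10865 total quantity, 289.33 avg value
  WH-West: 1 records, 3178 total quantity, 118.75 avg value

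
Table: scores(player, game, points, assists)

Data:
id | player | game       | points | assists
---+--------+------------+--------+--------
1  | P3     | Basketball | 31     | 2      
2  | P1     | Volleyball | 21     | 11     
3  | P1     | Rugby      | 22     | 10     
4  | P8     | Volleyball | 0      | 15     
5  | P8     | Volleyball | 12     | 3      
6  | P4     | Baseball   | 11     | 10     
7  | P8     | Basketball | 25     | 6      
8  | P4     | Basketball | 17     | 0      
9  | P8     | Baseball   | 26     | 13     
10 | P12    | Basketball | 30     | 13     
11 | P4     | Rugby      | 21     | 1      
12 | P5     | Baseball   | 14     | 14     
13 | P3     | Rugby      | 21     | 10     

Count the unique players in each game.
SELECT game, COUNT(DISTINCT player)
FROM scores
GROUP BY game

Result:
  Baseball: 3 distinct
  Basketball: 4 distinct
  Rugby: 3 distinct
  Volleyball: 2 distinct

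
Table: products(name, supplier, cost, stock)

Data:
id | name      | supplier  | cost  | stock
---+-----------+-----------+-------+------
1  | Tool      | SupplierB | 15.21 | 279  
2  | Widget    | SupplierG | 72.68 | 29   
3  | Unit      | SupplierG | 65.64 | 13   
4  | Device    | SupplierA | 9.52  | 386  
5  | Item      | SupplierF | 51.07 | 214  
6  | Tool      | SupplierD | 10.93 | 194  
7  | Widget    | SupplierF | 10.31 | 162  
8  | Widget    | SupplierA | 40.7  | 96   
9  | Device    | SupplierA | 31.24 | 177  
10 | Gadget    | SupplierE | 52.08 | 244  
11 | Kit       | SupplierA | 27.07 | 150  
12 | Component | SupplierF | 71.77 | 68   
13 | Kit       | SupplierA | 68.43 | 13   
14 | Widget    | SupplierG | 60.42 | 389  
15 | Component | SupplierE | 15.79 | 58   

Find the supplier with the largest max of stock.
SELECT supplier, MAX(stock) as val
FROM products
GROUP BY supplier
ORDER BY val DESC
LIMIT 1

Result: SupplierG with max(stock) = 389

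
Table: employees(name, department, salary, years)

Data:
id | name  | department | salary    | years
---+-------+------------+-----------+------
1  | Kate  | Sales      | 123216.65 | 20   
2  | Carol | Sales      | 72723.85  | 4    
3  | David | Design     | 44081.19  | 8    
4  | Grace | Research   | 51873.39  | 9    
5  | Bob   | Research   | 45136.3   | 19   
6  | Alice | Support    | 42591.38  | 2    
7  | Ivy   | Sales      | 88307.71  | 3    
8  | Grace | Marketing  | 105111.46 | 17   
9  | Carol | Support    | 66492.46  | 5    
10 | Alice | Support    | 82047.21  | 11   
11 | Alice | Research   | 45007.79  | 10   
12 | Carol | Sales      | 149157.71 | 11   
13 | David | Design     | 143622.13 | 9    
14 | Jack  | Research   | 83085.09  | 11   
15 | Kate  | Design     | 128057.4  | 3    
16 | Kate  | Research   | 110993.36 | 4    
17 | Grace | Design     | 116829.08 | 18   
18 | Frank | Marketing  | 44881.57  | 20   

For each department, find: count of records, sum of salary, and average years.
SELECT department,
       COUNT(*) as cnt,
       SUM(salary) as total_salary,
       AVG(years) as avg_years
FROM employees
GROUP BY department

Result:
  Design: 4 records, 432589.80 total salary, 9.50 avg years
  Marketing: 2 records, 149993.03 total salary, 18.50 avg years
  Research: 5 records, 336095.93 total salary, 10.60 avg years
  Sales: 4 records, 433405.92 total salary, 9.50 avg years
  Support: 3 records, 191131.05 total salary, 6.00 avg years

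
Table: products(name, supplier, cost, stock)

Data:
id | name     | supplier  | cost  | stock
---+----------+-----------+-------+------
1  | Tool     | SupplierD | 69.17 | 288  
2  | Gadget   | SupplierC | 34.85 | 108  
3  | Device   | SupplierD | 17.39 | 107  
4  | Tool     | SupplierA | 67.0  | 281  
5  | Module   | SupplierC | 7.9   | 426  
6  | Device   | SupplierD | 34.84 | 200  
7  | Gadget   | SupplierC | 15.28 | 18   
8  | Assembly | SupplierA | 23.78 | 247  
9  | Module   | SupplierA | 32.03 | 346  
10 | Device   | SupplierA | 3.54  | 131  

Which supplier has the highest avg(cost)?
SELECT supplier, AVG(cost) as val
FROM products
GROUP BY supplier
ORDER BY val DESC
LIMIT 1

Result: SupplierD with avg(cost) = 40.47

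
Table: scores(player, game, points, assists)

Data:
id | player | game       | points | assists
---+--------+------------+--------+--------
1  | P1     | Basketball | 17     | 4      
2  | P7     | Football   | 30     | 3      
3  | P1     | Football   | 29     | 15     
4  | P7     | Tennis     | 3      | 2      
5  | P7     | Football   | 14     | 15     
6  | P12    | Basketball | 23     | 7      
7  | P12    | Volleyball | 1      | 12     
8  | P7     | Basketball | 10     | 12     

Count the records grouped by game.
SELECT game, COUNT(*) as count
FROM scores
GROUP BY game

Result:
  Basketball: 3
  Football: 3
  Tennis: 1
  Volleyball: 1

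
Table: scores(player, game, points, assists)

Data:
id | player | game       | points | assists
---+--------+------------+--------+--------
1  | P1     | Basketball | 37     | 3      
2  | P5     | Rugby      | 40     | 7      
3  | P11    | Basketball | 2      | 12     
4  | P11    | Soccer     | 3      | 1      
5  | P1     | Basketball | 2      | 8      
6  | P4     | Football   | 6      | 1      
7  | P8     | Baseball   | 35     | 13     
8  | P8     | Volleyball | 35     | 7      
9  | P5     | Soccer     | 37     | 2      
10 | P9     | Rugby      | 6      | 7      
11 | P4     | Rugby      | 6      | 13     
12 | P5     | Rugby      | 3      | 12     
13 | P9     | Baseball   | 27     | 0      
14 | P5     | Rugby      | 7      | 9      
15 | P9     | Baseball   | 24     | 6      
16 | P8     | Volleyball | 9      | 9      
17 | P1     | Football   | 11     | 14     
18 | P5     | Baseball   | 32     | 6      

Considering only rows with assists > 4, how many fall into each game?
SELECT game, COUNT(*)
FROM scores
WHERE assists > 4
GROUP BY game

Note: WHERE filters rows before grouping.

Result:
  Baseball: 3
  Basketball: 2
  Football: 1
  Rugby: 5
  Volleyball: 2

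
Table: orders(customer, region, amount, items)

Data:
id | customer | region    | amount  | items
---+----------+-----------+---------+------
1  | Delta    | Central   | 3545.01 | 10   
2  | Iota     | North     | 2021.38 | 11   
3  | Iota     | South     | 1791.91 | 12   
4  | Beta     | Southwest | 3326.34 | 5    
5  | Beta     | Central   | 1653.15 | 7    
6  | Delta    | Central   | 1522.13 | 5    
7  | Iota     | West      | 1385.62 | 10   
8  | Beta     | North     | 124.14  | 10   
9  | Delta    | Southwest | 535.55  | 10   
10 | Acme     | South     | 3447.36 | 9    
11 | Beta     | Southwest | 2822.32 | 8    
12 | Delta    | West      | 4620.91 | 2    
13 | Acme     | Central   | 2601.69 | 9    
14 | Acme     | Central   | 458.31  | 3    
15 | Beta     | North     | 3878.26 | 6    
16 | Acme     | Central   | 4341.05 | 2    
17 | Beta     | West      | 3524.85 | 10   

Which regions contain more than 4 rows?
SELECT region, COUNT(*) as cnt
FROM orders
GROUP BY region
HAVING COUNT(*) > 4

Result:
  Central: 6

Note: HAVING filters groups after aggregation, WHERE filters rows before.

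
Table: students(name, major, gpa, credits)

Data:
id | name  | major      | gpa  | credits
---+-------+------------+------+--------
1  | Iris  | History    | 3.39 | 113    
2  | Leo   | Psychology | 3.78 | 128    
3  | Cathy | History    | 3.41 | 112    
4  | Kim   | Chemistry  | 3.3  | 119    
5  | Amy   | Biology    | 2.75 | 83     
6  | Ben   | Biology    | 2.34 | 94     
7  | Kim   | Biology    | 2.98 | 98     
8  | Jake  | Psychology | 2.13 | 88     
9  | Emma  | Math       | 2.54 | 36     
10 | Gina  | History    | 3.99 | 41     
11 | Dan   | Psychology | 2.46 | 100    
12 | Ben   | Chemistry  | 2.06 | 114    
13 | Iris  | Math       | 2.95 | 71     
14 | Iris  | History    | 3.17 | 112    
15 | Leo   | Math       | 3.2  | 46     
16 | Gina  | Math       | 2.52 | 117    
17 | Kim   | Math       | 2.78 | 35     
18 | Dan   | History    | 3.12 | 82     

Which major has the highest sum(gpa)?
SELECT major, SUM(gpa) as val
FROM students
GROUP BY major
ORDER BY val DESC
LIMIT 1

Result: History with sum(gpa) = 17.08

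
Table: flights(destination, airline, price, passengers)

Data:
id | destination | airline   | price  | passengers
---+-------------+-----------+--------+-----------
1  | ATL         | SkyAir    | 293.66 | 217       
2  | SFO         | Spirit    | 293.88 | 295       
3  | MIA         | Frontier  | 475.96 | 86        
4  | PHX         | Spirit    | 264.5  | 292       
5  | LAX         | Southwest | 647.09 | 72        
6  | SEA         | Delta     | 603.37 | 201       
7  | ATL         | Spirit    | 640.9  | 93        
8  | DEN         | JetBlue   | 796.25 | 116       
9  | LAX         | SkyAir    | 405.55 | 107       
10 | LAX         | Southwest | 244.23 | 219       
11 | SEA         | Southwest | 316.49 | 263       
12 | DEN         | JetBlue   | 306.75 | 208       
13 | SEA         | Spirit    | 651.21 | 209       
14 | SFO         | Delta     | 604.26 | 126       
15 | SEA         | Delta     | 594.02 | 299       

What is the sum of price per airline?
SELECT airline, SUM(price) as result
FROM flights
GROUP BY airline

Result:
  Delta: 1801.65
  Frontier: 475.96
  JetBlue: 1103.00
  SkyAir: 699.21
  Southwest: 1207.81
  Spirit: 1850.49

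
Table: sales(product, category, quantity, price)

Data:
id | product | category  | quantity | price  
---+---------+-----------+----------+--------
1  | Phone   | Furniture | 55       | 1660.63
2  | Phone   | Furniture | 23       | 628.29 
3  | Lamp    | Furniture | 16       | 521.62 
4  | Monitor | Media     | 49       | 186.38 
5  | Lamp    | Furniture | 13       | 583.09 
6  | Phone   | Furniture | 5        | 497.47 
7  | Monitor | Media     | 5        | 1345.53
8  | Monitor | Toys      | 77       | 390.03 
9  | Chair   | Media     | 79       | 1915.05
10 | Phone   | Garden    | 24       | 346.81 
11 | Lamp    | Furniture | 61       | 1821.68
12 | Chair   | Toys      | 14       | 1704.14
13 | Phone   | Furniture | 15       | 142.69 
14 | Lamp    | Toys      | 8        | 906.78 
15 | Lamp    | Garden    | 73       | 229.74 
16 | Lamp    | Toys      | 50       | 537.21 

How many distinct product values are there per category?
SELECT category, COUNT(DISTINCT product)
FROM sales
GROUP BY category

Result:
  Furniture: 2 distinct
  Garden: 2 distinct
  Media: 2 distinct
  Toys: 3 distinct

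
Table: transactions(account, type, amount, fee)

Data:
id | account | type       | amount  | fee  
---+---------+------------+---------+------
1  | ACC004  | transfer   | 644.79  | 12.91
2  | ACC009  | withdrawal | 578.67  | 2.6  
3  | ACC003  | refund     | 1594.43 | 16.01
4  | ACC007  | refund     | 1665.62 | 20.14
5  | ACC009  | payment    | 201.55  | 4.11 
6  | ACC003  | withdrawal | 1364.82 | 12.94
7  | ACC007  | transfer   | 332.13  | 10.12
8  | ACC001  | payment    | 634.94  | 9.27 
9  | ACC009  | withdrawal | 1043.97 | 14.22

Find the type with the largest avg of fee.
SELECT type, AVG(fee) as val
FROM transactions
GROUP BY type
ORDER BY val DESC
LIMIT 1

Result: refund with avg(fee) = 18.08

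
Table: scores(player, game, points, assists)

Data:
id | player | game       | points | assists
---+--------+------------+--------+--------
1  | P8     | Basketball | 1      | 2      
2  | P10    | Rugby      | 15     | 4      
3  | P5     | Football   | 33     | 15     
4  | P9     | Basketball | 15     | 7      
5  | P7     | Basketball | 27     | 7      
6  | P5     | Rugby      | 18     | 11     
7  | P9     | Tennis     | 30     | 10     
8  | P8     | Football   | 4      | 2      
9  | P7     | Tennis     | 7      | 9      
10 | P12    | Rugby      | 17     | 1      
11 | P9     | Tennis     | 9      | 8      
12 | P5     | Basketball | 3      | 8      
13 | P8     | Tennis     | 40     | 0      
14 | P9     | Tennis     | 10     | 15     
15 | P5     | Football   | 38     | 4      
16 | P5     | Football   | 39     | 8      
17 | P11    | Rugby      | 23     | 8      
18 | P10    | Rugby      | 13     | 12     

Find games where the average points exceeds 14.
SELECT game, AVG(points)
FROM scores
GROUP BY game
HAVING AVG(points) > 14

Result:
  Football: avg=28.50
  Rugby: avg=17.20
  Tennis: avg=19.20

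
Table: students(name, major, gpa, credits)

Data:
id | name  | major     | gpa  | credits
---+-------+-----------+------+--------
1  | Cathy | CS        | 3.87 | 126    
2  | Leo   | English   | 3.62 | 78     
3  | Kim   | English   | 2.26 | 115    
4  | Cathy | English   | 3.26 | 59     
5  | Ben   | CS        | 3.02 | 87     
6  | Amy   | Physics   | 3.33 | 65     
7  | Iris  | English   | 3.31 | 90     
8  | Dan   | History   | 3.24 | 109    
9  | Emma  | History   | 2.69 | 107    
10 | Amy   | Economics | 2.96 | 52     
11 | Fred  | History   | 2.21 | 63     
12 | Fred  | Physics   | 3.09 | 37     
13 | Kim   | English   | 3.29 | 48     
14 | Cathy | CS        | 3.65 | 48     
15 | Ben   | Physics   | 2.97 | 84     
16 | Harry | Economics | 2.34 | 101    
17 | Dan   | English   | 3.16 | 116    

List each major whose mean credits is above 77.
SELECT major, AVG(credits)
FROM students
GROUP BY major
HAVING AVG(credits) > 77

Result:
  CS: avg=87.00
  English: avg=84.33
  History: avg=93.00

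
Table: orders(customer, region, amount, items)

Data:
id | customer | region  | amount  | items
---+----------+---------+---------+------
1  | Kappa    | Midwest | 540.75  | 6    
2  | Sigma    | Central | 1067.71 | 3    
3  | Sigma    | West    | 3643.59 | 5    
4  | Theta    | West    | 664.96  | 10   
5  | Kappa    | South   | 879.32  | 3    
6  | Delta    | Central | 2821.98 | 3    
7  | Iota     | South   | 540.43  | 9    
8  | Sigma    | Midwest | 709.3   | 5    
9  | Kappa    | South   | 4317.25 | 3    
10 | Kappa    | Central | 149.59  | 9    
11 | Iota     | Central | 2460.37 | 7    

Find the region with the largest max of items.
SELECT region, MAX(items) as val
FROM orders
GROUP BY region
ORDER BY val DESC
LIMIT 1

Result: West with max(items) = 10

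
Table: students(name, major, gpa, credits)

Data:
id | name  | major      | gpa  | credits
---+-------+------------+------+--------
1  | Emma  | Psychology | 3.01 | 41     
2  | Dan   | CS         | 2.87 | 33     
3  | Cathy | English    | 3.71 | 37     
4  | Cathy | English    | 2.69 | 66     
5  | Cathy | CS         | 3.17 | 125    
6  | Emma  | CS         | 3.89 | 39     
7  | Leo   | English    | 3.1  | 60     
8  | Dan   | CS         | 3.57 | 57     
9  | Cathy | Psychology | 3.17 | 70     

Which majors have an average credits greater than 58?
SELECT major, AVG(credits)
FROM students
GROUP BY major
HAVING AVG(credits) > 58

Result:
  CS: avg=63.50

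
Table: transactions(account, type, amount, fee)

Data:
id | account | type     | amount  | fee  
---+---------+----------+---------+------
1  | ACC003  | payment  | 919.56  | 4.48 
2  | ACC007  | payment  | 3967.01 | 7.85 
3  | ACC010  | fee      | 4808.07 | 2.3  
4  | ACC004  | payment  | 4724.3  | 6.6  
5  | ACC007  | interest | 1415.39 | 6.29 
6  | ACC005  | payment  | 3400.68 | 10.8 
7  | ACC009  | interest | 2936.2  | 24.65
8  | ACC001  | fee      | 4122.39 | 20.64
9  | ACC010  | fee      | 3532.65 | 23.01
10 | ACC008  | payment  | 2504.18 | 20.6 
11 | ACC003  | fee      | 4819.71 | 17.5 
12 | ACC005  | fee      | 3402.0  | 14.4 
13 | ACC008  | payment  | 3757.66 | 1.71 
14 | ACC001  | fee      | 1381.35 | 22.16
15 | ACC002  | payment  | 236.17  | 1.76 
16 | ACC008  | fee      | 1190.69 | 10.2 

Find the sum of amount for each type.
SELECT type, SUM(amount) as result
FROM transactions
GROUP BY type

Result:
  fee: 23256.86
  interest: 4351.59
  payment: 19509.56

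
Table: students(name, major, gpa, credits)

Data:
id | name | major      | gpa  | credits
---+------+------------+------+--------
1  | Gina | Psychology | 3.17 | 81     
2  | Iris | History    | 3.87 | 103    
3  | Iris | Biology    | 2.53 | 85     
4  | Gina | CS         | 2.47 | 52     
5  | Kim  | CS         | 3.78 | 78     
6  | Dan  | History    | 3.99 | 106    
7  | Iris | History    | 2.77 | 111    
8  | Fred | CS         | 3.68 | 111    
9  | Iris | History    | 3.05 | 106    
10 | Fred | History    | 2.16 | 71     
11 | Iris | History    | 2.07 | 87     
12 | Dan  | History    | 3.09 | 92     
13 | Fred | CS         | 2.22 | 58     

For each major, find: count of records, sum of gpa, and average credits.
SELECT major,
       COUNT(*) as cnt,
       SUM(gpa) as total_gpa,
       AVG(credits) as avg_credits
FROM students
GROUP BY major

Result:
  Biology: 1 records, 2.53 total gpa, 85.00 avg credits
  CS: 4 records, 12.15 total gpa, 74.75 avg credits
  History: 7 records, 21.00 total gpa, 96.57 avg credits
  Psychology: 1 records, 3.17 total gpa, 81.00 avg credits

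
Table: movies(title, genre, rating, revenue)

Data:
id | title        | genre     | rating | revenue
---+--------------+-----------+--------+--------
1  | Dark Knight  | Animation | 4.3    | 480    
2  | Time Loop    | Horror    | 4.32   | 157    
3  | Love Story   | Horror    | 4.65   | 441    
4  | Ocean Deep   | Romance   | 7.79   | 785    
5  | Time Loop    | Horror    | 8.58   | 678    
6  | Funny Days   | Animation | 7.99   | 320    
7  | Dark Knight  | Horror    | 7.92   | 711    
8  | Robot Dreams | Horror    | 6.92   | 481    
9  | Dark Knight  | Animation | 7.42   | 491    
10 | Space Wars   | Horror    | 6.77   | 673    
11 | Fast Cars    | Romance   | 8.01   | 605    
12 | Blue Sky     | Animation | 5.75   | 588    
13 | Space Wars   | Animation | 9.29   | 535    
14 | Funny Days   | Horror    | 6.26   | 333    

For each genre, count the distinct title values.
SELECT genre, COUNT(DISTINCT title)
FROM movies
GROUP BY genre

Result:
  Animation: 4 distinct
  Horror: 6 distinct
  Romance: 2 distinct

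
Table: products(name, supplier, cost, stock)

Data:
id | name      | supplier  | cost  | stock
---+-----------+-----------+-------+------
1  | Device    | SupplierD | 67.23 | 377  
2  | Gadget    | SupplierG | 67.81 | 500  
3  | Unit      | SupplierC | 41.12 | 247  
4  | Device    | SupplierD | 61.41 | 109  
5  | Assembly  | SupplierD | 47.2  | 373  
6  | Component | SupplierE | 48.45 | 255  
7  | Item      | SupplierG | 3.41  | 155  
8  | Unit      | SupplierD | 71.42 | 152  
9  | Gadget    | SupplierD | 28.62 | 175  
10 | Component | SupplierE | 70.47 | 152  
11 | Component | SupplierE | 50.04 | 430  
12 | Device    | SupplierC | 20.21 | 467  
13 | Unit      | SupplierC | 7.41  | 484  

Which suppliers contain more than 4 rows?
SELECT supplier, COUNT(*) as cnt
FROM products
GROUP BY supplier
HAVING COUNT(*) > 4

Result:
  SupplierD: 5

Note: HAVING filters groups after aggregation, WHERE filters rows before.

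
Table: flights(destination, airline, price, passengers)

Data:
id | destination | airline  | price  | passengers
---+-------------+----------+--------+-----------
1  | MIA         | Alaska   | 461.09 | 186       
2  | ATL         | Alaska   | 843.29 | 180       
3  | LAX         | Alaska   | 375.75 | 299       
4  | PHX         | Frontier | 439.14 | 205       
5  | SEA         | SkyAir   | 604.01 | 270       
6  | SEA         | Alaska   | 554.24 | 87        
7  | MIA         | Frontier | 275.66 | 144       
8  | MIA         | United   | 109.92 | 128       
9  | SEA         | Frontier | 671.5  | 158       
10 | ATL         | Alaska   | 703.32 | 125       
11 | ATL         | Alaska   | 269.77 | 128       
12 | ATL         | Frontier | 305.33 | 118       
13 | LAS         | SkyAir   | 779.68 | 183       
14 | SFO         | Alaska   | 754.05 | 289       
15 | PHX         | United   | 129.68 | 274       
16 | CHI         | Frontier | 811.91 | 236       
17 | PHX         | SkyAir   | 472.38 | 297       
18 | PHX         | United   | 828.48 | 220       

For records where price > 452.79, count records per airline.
SELECT airline, COUNT(*)
FROM flights
WHERE price > 452.79
GROUP BY airline

Note: WHERE filters rows before grouping.

Result:
  Alaska: 5
  Frontier: 2
  SkyAir: 3
  United: 1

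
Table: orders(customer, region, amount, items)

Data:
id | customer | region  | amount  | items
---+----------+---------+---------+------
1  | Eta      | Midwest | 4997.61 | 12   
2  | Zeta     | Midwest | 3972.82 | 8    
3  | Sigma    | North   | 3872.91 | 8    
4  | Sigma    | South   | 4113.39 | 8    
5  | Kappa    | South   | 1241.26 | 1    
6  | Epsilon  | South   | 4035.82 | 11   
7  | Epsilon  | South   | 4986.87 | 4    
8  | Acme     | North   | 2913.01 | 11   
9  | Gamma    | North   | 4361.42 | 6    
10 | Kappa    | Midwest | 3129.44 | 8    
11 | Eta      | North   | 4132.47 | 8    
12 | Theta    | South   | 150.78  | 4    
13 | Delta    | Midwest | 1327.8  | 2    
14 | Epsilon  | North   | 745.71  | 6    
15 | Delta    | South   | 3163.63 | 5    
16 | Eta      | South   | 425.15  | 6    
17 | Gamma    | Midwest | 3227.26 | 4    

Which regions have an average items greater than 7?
SELECT region, AVG(items)
FROM orders
GROUP BY region
HAVING AVG(items) > 7

Result:
  North: avg=7.80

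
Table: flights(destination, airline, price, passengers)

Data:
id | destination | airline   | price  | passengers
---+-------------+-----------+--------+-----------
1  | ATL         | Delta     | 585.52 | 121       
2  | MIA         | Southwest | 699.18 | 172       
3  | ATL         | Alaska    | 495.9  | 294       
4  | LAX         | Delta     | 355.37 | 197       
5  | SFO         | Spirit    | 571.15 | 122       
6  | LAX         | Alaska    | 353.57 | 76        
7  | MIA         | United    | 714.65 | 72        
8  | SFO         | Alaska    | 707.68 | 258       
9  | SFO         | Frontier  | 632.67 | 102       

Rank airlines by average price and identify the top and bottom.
SELECT airline, AVG(price)
FROM flights
GROUP BY airline
ORDER BY AVG(price)

All groups:
  Delta: 470.45
  Alaska: 519.05
  Spirit: 571.15
  Frontier: 632.67
  Southwest: 699.18
  United: 714.65

Highest: United (714.65)
Lowest: Delta (470.45)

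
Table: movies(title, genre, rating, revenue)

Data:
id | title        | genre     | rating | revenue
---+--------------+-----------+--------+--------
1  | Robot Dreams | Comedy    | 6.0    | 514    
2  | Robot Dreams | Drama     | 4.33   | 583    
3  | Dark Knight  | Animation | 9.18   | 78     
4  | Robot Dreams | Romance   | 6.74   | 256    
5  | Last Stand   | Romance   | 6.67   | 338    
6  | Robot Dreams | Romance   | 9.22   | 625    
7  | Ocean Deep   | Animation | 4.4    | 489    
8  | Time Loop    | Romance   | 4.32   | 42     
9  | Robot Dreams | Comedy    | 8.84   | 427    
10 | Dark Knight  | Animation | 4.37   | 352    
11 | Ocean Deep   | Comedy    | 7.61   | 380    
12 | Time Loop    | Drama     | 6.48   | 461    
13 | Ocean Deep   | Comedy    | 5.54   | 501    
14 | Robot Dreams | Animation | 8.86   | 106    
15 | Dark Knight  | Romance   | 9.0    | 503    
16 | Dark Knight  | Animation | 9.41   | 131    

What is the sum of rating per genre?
SELECT genre, SUM(rating) as result
FROM movies
GROUP BY genre

Result:
  Animation: 36.22
  Comedy: 27.99
  Drama: 10.81
  Romance: 35.95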